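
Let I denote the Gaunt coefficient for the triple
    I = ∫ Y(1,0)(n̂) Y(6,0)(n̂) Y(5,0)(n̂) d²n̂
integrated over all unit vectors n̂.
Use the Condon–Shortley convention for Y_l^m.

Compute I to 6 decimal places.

m-sum 0 ✓  L=12 even ✓  5≤5≤7 ✓
Π(2lᵢ+1) = 3×13×11 = 429
triangle coeff Δ(1,6,5) = 1/858
Σ_t [1,1]: t=1:−1/14400 = -1/14400
(3j)²=6/143 [(1 6 5; 0 0 0)], sign=+1
(m-triple is (0,0,0) — same symbol as above.)
⇒ 4πI² = 108/143
I = (+1)√(108/143/(4π)) = 0.24515397

0.245154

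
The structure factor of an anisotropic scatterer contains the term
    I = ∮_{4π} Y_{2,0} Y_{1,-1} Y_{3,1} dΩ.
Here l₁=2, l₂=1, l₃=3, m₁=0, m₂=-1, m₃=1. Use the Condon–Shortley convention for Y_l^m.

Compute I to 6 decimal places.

Rules hold: Σm=0, L=6 even, 1≤3≤3.
N = 5·3·7 = 105
Δ = 0!·4!·2!/7! = 1/105
Racah Σ t=0..0: t=0:+1/4 = 1/4
⇒ 3j(2 1 3; 0 0 0)² = 3/35, sgn -1
Racah Σ t=0..0: t=0:+1/8 = 1/8
⇒ 3j(2 1 3; 0 -1 1)² = 2/35, sgn +1
4πI² = N·(3j₀)²·(3jₘ)² = 18/35
I = -1·√(0.514286/4π) = -0.20230066

-0.202301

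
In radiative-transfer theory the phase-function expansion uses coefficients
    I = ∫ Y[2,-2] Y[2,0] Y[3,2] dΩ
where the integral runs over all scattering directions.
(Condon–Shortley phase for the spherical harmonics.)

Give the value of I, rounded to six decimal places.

0.000000

l₁+l₂+l₃=7 is odd: 3j(l;000)=0 ⇒ I=0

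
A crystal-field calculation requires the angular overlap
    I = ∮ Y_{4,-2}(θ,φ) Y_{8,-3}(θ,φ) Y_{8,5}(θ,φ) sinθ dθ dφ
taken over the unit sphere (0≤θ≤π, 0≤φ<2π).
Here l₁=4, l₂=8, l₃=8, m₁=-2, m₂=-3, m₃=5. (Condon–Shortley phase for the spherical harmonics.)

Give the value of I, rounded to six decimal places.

Rules hold: Σm=0, L=20 even, 4≤8≤12.
N = 9·17·17 = 2601
Δ = 4!·4!·12!/21! = 1/185175900
Racah Σ t=0..4: t=0:+1/557383680 t=1:−1/21772800 t=2:+1/8294400 t=3:−1/21772800 t=4:+1/557383680 = 1/30965760
⇒ 3j(4 8 8; 0 0 0)² = 36/4199, sgn +1
Racah Σ t=2..4: t=2:+1/209018880 t=3:−1/261273600 t=4:+1/3832012800 = 1/821145600
⇒ 3j(4 8 8; -2 -3 5)² = 2/969, sgn -1
4πI² = N·(3j₀)²·(3jₘ)² = 216/4693
I = -1·√(0.046026/4π) = -0.06051969

-0.060520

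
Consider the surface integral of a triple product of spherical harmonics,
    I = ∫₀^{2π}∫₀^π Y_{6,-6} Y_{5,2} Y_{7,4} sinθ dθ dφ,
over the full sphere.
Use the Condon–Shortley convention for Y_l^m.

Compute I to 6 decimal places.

0.159414

Checks pass: Σm=0; 18 even; l₃=7∈[1,11].
(2·6+1)(2·5+1)(2·7+1) = 2145
Δ: 4! 8! 6! / 19! → 1/174594420
sum: t=0:+1/4147200 t=1:−1/207360 t=2:+1/82944 t=3:−1/207360 t=4:+1/4147200 = 1/345600
3j²(6 5 7; 0 0 0) = Δ·Π!·Σ² = 420/46189  (sign -1)
sum: t=4:+1/34836480 = 1/34836480
3j²(6 5 7; -6 2 4) = Δ·Π!·Σ² = 275/16796  (sign -1)
combine: 4πI² = 2145·420/46189·275/16796 = 433125/1356277
take √, sign +1: I = 0.15941438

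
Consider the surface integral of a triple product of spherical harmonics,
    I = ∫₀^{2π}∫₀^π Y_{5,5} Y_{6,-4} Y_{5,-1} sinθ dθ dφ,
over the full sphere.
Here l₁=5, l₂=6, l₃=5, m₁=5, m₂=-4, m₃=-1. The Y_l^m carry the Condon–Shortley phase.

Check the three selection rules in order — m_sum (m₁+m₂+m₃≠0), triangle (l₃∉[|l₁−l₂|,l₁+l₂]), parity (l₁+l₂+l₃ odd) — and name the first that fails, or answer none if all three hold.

azimuthal sum: 5 − 4 − 1 = 0  ✓
1 ≤ 5 ≤ 11 (triangle on l)  ✓
L = 5 + 6 + 5 = 16 (even)  ✓

none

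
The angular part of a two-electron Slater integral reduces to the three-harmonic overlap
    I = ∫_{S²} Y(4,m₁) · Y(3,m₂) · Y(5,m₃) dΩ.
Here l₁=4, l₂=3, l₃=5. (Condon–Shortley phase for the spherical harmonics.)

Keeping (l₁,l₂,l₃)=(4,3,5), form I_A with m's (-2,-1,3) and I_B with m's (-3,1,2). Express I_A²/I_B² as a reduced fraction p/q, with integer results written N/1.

l's match ⇒ only the (l;m) 3-j factors differ between A and B.
A: triangle coeff Δ(4,3,5) = 1/180180; Σ_t [0,2]: t=0:+1/5760 t=1:−1/720 t=2:+1/2304 = -1/1280; (3j)²=27/1430 [(4 3 5; -2 -1 3)], sign=-1
B: triangle coeff Δ(4,3,5) = 1/180180; Σ_t [1,2]: t=1:−1/4320 t=2:+1/960 = 7/8640; (3j)²=343/12870 [(4 3 5; -3 1 2)], sign=-1
I_A²/I_B² = (27/1430)/(343/12870) = 243/343

243/343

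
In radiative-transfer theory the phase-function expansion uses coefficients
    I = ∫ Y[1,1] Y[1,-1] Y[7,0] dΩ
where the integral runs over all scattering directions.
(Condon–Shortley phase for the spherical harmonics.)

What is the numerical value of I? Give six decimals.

l₃=7 ∉ [0,2] — triangle fails ⇒ I = 0

0.000000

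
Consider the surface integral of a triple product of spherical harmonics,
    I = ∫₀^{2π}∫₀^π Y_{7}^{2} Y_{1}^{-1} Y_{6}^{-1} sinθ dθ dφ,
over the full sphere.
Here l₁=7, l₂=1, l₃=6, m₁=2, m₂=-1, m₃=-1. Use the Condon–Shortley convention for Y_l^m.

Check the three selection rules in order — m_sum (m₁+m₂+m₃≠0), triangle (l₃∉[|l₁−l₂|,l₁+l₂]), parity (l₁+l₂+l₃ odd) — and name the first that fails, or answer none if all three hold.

none

m₁+m₂+m₃ = 2 − 1 − 1 = 0  ✓
triangle: |7−1|=6 ≤ l₃=6 ≤ 7+1=8  ✓
parity: l₁+l₂+l₃ = 14 is even  ✓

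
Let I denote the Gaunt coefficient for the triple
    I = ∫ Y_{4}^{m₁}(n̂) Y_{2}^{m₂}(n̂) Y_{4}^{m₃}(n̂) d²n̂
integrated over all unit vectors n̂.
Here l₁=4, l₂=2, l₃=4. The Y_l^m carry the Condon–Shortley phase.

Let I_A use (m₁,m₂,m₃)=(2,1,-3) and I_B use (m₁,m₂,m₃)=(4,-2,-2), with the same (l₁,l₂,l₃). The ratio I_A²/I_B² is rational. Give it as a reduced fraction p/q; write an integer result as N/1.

25/8

l's match ⇒ only the (l;m) 3-j factors differ between A and B.
A: triangle coeff Δ(4,2,4) = 1/13860; Σ_t [1,2]: t=1:−1/240 t=2:+1/1440 = -1/288; (3j)²=5/132 [(4 2 4; 2 1 -3)], sign=+1
B: triangle coeff Δ(4,2,4) = 1/13860; Σ_t [0,0]: t=0:+1/2880 = 1/2880; (3j)²=2/165 [(4 2 4; 4 -2 -2)], sign=+1
I_A²/I_B² = (5/132)/(2/165) = 25/8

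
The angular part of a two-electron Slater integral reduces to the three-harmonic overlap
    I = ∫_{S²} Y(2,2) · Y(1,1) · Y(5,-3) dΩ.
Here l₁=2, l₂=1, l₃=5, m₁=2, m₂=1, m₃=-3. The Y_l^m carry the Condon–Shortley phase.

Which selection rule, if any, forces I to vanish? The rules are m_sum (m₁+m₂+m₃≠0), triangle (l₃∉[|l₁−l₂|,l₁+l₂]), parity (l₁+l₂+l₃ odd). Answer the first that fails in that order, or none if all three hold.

triangle

m₁+m₂+m₃ = 2 + 1 − 3 = 0  ✓
triangle: |2−1|=1 ≤ l₃=5 ≤ 2+1=3  ✗
parity: l₁+l₂+l₃ = 8 is even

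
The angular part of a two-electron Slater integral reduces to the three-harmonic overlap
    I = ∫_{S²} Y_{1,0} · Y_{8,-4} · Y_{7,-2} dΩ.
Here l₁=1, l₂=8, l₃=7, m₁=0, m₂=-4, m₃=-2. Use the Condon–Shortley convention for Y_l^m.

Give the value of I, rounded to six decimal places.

0 − 4 − 2 = -6 ≠ 0: azimuthal integral kills it; I = 0

0.000000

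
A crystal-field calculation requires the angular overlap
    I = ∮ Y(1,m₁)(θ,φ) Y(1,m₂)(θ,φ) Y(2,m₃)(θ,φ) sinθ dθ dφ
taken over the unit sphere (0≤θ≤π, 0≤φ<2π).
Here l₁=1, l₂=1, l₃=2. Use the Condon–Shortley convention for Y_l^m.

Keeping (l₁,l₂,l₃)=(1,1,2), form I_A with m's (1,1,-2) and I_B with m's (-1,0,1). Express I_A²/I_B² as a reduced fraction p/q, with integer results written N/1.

2/1

Same 1,1,2: normalisation and zero-m 3j drop out of the ratio.
A: Δ: 0! 2! 2! / 5! → 1/30; sum: t=0:+1/4 = 1/4; 3j²(1 1 2; 1 1 -2) = Δ·Π!·Σ² = 1/5  (sign +1)
B: Δ: 0! 2! 2! / 5! → 1/30; sum: t=0:+1/2 = 1/2; 3j²(1 1 2; -1 0 1) = Δ·Π!·Σ² = 1/10  (sign -1)
I_A²/I_B² = (1/5)/(1/10) = 2/1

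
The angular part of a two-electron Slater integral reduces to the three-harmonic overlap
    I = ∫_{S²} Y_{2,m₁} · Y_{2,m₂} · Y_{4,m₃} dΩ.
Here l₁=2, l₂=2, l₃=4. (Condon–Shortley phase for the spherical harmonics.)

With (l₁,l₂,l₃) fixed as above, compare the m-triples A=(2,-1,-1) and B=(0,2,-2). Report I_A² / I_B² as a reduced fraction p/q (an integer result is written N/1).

l's match ⇒ only the (l;m) 3-j factors differ between A and B.
A: triangle coeff Δ(2,2,4) = 1/630; Σ_t [0,0]: t=0:+1/144 = 1/144; (3j)²=1/126 [(2 2 4; 2 -1 -1)], sign=-1
B: triangle coeff Δ(2,2,4) = 1/630; Σ_t [0,0]: t=0:+1/96 = 1/96; (3j)²=1/42 [(2 2 4; 0 2 -2)], sign=+1
I_A²/I_B² = (1/126)/(1/42) = 1/3

1/3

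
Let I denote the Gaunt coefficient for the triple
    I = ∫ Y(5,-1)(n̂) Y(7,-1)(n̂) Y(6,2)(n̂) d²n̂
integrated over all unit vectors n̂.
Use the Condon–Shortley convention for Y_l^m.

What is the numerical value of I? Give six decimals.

0.103809

m-sum 0 ✓  L=18 even ✓  2≤6≤12 ✓
Π(2lᵢ+1) = 11×15×13 = 2145
triangle coeff Δ(5,7,6) = 1/174594420
Σ_t [1,5]: t=1:−1/4147200 t=2:+1/207360 t=3:−1/82944 t=4:+1/207360 t=5:−1/4147200 = -1/345600
(3j)²=420/46189 [(5 7 6; 0 0 0)], sign=-1
Σ_t [2,6]: t=2:+1/663552 t=3:−1/155520 t=4:+1/276480 t=5:−1/3628800 t=6:+1/696729600 = -367/232243200
(3j)²=134689/19399380 [(5 7 6; -1 -1 2)], sign=-1
⇒ 4πI² = 2020335/14919047
I = (+1)√(2020335/14919047/(4π)) = 0.10380929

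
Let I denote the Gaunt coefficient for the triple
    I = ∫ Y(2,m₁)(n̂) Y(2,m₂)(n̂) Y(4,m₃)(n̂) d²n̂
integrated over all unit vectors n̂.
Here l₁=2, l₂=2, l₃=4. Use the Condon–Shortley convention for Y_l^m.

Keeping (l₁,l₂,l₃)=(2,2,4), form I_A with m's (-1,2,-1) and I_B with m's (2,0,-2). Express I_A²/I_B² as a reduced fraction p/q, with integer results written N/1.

1/3

Same 2,2,4: normalisation and zero-m 3j drop out of the ratio.
A: Δ: 0! 4! 4! / 9! → 1/630; sum: t=0:+1/144 = 1/144; 3j²(2 2 4; -1 2 -1) = Δ·Π!·Σ² = 1/126  (sign -1)
B: Δ: 0! 4! 4! / 9! → 1/630; sum: t=0:+1/96 = 1/96; 3j²(2 2 4; 2 0 -2) = Δ·Π!·Σ² = 1/42  (sign +1)
I_A²/I_B² = (1/126)/(1/42) = 1/3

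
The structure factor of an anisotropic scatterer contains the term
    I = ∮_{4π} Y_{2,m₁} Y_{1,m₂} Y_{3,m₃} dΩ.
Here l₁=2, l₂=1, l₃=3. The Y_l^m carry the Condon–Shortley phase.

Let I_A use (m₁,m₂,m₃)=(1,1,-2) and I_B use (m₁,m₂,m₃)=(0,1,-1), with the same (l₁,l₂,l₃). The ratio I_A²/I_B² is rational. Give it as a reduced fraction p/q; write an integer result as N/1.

5/3

Shared (l₁,l₂,l₃)=(2,1,3): N and (l;000)² cancel in I_A²/I_B².
A: Δ = 0!·4!·2!/7! = 1/105; Racah Σ t=0..0: t=0:+1/12 = 1/12; ⇒ 3j(2 1 3; 1 1 -2)² = 2/21, sgn -1
B: Δ = 0!·4!·2!/7! = 1/105; Racah Σ t=0..0: t=0:+1/8 = 1/8; ⇒ 3j(2 1 3; 0 1 -1)² = 2/35, sgn +1
I_A²/I_B² = (2/21)/(2/35) = 5/3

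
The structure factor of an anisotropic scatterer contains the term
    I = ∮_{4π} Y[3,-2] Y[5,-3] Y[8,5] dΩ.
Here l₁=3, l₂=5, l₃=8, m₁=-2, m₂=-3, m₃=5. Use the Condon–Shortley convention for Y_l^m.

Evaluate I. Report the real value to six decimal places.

-0.260873

Checks pass: Σm=0; 16 even; l₃=8∈[2,8].
(2·3+1)(2·5+1)(2·8+1) = 1309
Δ: 0! 6! 10! / 17! → 1/136136
sum: t=0:+1/518400 = 1/518400
3j²(3 5 8; 0 0 0) = Δ·Π!·Σ² = 56/2431  (sign +1)
sum: t=0:+1/9676800 = 1/9676800
3j²(3 5 8; -2 -3 5) = Δ·Π!·Σ² = 27/952  (sign -1)
combine: 4πI² = 1309·56/2431·27/952 = 189/221
take √, sign -1: I = -0.26087342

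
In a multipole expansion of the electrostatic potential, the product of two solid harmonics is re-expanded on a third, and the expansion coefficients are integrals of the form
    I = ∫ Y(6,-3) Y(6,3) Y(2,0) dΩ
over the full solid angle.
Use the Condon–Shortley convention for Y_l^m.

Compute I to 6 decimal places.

m-sum 0 ✓  L=14 even ✓  0≤2≤12 ✓
Π(2lᵢ+1) = 13×13×5 = 845
triangle coeff Δ(6,6,2) = 1/90090
Σ_t [4,6]: t=4:+1/69120 t=5:−1/14400 t=6:+1/69120 = -7/172800
(3j)²=14/715 [(6 6 2; 0 0 0)], sign=-1
Σ_t [7,9]: t=7:−1/120960 t=8:+1/80640 t=9:−1/1451520 = 1/290304
(3j)²=5/2002 [(6 6 2; -3 3 0)], sign=+1
⇒ 4πI² = 5/121
I = (-1)√(5/121/(4π)) = -0.05734392

-0.057344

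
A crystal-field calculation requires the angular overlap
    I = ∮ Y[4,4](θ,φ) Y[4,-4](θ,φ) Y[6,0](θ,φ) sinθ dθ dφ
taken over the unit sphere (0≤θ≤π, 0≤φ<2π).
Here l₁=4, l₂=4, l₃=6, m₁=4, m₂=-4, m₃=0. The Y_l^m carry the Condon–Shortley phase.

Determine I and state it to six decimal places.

m-sum 0 ✓  L=14 even ✓  0≤6≤8 ✓
Π(2lᵢ+1) = 9×9×13 = 1053
triangle coeff Δ(4,4,6) = 1/1261260
Σ_t [0,2]: t=0:+1/4608 t=1:−1/1296 t=2:+1/4608 = -7/20736
(3j)²=20/1287 [(4 4 6; 0 0 0)], sign=-1
Σ_t [0,0]: t=0:+1/1036800 = 1/1036800
(3j)²=4/6435 [(4 4 6; 4 -4 0)], sign=+1
⇒ 4πI² = 16/1573
I = (-1)√(16/1573/(4π)) = -0.02845055

-0.028451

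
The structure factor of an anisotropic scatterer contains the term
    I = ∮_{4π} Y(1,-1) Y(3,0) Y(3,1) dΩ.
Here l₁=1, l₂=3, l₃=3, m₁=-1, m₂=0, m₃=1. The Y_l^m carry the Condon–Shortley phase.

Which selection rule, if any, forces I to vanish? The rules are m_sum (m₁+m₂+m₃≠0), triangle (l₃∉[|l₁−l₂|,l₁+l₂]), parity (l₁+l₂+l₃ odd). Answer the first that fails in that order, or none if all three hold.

azimuthal sum: -1 + 0 + 1 = 0  ✓
2 ≤ 3 ≤ 4 (triangle on l)  ✓
L = 1 + 3 + 3 = 7 (odd)  ✗

parity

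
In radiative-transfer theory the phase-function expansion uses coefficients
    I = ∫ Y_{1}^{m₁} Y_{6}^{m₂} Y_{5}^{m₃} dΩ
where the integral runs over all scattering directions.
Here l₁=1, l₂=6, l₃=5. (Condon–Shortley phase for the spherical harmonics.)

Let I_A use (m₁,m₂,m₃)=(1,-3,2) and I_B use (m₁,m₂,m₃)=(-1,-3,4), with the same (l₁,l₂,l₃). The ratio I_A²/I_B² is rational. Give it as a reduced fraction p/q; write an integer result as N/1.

12/1

Shared (l₁,l₂,l₃)=(1,6,5): N and (l;000)² cancel in I_A²/I_B².
A: Δ = 2!·0!·10!/13! = 1/858; Racah Σ t=0..0: t=0:+1/60480 = 1/60480; ⇒ 3j(1 6 5; 1 -3 2)² = 6/143, sgn -1
B: Δ = 2!·0!·10!/13! = 1/858; Racah Σ t=2..2: t=2:+1/725760 = 1/725760; ⇒ 3j(1 6 5; -1 -3 4)² = 1/286, sgn -1
I_A²/I_B² = (6/143)/(1/286) = 12/1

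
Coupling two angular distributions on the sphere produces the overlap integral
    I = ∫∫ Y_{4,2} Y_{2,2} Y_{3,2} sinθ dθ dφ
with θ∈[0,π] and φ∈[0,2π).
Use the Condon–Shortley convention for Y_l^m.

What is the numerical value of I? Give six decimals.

Σmᵢ = 6 ≠ 0, so the φ-integral vanishes; I = 0

0.000000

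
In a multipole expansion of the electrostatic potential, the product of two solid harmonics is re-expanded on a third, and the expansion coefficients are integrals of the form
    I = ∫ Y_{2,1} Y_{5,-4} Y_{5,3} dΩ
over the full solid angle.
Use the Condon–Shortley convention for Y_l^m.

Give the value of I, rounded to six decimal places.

0.196098

m-sum 0 ✓  L=12 even ✓  3≤5≤7 ✓
Π(2lᵢ+1) = 5×11×11 = 605
triangle coeff Δ(2,5,5) = 1/38610
Σ_t [0,2]: t=0:+1/2880 t=1:−1/576 t=2:+1/2880 = -1/960
(3j)²=10/429 [(2 5 5; 0 0 0)], sign=+1
Σ_t [0,1]: t=0:+1/10080 t=1:−1/80640 = 1/11520
(3j)²=49/1430 [(2 5 5; 1 -4 3)], sign=+1
⇒ 4πI² = 245/507
I = (+1)√(245/507/(4π)) = 0.19609844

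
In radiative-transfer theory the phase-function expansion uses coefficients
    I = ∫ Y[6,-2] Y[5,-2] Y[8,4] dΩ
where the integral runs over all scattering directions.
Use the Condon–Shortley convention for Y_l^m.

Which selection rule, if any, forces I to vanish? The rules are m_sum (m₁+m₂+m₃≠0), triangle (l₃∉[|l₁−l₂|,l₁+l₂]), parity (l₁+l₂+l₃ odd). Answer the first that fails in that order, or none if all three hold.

parity

azimuthal sum: -2 − 2 + 4 = 0  ✓
1 ≤ 8 ≤ 11 (triangle on l)  ✓
L = 6 + 5 + 8 = 19 (odd)  ✗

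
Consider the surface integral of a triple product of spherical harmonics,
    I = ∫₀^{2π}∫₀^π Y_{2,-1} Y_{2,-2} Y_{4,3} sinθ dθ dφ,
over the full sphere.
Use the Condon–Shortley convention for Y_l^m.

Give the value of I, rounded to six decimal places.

m-sum 0 ✓  L=8 even ✓  0≤4≤4 ✓
Π(2lᵢ+1) = 5×5×9 = 225
triangle coeff Δ(2,2,4) = 1/630
Σ_t [0,0]: t=0:+1/16 = 1/16
(3j)²=2/35 [(2 2 4; 0 0 0)], sign=+1
Σ_t [0,0]: t=0:+1/144 = 1/144
(3j)²=1/18 [(2 2 4; -1 -2 3)], sign=-1
⇒ 4πI² = 5/7
I = (-1)√(5/7/(4π)) = -0.23841361

-0.238414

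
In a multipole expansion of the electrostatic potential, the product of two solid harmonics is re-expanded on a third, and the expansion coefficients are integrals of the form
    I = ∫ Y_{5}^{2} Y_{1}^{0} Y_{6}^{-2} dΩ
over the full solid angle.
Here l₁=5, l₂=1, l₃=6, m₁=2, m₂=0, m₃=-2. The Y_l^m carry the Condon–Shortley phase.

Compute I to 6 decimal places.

Rules hold: Σm=0, L=12 even, 4≤6≤6.
N = 11·3·13 = 429
Δ = 0!·10!·2!/13! = 1/858
Racah Σ t=0..0: t=0:+1/14400 = 1/14400
⇒ 3j(5 1 6; 0 0 0)² = 6/143, sgn +1
Racah Σ t=0..0: t=0:+1/30240 = 1/30240
⇒ 3j(5 1 6; 2 0 -2)² = 16/429, sgn +1
4πI² = N·(3j₀)²·(3jₘ)² = 96/143
I = +1·√(0.671329/4π) = 0.23113338

0.231133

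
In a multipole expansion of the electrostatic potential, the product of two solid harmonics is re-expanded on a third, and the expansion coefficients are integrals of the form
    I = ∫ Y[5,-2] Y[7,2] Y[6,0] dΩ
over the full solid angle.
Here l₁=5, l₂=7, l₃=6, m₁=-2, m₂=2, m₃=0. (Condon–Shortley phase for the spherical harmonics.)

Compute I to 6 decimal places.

-0.056352

Checks pass: Σm=0; 18 even; l₃=6∈[2,12].
(2·5+1)(2·7+1)(2·6+1) = 2145
Δ: 6! 4! 8! / 19! → 1/174594420
sum: t=1:−1/4147200 t=2:+1/207360 t=3:−1/82944 t=4:+1/207360 t=5:−1/4147200 = -1/345600
3j²(5 7 6; 0 0 0) = Δ·Π!·Σ² = 420/46189  (sign -1)
sum: t=3:−1/1244160 t=4:+1/207360 t=5:−1/276480 t=6:+1/3110400 = 1/1382400
3j²(5 7 6; -2 2 0) = Δ·Π!·Σ² = 189/92378  (sign +1)
combine: 4πI² = 2145·420/46189·189/92378 = 595350/14919047
take √, sign -1: I = -0.05635218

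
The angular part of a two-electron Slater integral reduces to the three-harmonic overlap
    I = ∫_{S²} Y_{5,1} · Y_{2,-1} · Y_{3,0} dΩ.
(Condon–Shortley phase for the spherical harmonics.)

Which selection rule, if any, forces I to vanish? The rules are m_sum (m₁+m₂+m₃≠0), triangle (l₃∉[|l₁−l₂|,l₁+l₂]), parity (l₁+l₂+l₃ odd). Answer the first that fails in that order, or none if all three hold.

azimuthal sum: 1 − 1 + 0 = 0  ✓
3 ≤ 3 ≤ 7 (triangle on l)  ✓
L = 5 + 2 + 3 = 10 (even)  ✓

none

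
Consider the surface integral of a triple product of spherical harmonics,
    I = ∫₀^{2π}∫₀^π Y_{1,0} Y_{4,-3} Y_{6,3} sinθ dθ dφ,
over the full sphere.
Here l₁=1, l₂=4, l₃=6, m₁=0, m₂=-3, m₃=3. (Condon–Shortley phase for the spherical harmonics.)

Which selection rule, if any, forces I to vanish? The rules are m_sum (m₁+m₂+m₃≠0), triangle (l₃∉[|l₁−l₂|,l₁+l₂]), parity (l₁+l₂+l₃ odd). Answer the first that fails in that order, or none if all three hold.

triangle

m₁+m₂+m₃ = 0 − 3 + 3 = 0  ✓
triangle: |1−4|=3 ≤ l₃=6 ≤ 1+4=5  ✗
parity: l₁+l₂+l₃ = 11 is odd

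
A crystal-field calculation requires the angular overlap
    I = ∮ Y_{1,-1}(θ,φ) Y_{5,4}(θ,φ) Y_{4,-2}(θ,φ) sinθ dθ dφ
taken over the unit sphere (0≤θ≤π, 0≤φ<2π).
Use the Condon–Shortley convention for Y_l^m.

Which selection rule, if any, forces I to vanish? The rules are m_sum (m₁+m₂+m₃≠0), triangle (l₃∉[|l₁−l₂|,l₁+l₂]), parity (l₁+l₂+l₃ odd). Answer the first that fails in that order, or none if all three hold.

m_sum

Σmᵢ = 1  ✗
l₃∈[|l₁−l₂|,l₁+l₂]=[4,6], have l₃=4
Σlᵢ = 10 ⇒ even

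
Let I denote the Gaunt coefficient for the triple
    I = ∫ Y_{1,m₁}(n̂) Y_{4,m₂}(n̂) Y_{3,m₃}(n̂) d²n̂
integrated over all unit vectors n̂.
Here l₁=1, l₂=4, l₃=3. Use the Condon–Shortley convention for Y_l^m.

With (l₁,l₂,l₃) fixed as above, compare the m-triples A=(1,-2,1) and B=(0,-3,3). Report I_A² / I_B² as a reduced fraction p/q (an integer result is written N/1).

15/7

Shared (l₁,l₂,l₃)=(1,4,3): N and (l;000)² cancel in I_A²/I_B².
A: Δ = 2!·0!·6!/9! = 1/252; Racah Σ t=0..0: t=0:+1/96 = 1/96; ⇒ 3j(1 4 3; 1 -2 1)² = 5/84, sgn +1
B: Δ = 2!·0!·6!/9! = 1/252; Racah Σ t=1..1: t=1:−1/720 = -1/720; ⇒ 3j(1 4 3; 0 -3 3)² = 1/36, sgn -1
I_A²/I_B² = (5/84)/(1/36) = 15/7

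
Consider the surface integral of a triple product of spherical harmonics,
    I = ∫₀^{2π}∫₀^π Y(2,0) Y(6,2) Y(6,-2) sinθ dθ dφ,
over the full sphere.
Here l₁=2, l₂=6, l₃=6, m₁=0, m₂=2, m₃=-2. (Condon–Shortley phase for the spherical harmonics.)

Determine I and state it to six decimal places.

0.114688

Rules hold: Σm=0, L=14 even, 4≤6≤8.
N = 5·13·13 = 845
Δ = 2!·2!·10!/15! = 1/90090
Racah Σ t=0..2: t=0:+1/69120 t=1:−1/14400 t=2:+1/69120 = -7/172800
⇒ 3j(2 6 6; 0 0 0)² = 14/715, sgn -1
Racah Σ t=0..2: t=0:+1/322560 t=1:−1/30240 t=2:+1/69120 = -1/64512
⇒ 3j(2 6 6; 0 2 -2)² = 10/1001, sgn -1
4πI² = N·(3j₀)²·(3jₘ)² = 20/121
I = +1·√(0.165289/4π) = 0.11468784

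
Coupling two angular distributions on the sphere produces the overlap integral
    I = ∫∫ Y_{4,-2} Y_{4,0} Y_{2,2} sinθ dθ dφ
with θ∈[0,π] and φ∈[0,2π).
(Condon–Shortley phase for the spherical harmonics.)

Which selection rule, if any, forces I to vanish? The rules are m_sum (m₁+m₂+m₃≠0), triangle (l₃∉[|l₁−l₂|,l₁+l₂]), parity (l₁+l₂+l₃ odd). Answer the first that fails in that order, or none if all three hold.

none

azimuthal sum: -2 + 0 + 2 = 0  ✓
0 ≤ 2 ≤ 8 (triangle on l)  ✓
L = 4 + 4 + 2 = 10 (even)  ✓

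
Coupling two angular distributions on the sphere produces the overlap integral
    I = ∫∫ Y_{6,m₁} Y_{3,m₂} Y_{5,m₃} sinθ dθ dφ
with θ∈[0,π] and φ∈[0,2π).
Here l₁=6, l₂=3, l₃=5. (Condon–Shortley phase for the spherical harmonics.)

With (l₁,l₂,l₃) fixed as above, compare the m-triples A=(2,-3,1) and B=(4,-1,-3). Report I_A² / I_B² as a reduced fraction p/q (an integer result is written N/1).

7/3

Shared (l₁,l₂,l₃)=(6,3,5): N and (l;000)² cancel in I_A²/I_B².
A: Δ = 4!·8!·2!/15! = 1/675675; Racah Σ t=0..0: t=0:+1/27648 = 1/27648; ⇒ 3j(6 3 5; 2 -3 1)² = 10/429, sgn +1
B: Δ = 4!·8!·2!/15! = 1/675675; Racah Σ t=0..2: t=0:+1/69120 t=1:−1/30240 t=2:+1/322560 = -1/64512; ⇒ 3j(6 3 5; 4 -1 -3)² = 10/1001, sgn -1
I_A²/I_B² = (10/429)/(10/1001) = 7/3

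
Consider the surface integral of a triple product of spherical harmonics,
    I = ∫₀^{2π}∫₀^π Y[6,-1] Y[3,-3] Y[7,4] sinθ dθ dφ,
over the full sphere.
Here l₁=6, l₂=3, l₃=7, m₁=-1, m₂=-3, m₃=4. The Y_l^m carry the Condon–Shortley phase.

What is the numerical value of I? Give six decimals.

-0.190770

Checks pass: Σm=0; 16 even; l₃=7∈[3,9].
(2·6+1)(2·3+1)(2·7+1) = 1365
Δ: 2! 10! 4! / 17! → 1/2042040
sum: t=0:+1/207360 t=1:−1/57600 t=2:+1/207360 = -1/129600
3j²(6 3 7; 0 0 0) = Δ·Π!·Σ² = 168/12155  (sign +1)
sum: t=0:+1/1451520 = 1/1451520
3j²(6 3 7; -1 -3 4) = Δ·Π!·Σ² = 75/3094  (sign -1)
combine: 4πI² = 1365·168/12155·75/3094 = 18900/41327
take √, sign -1: I = -0.19076954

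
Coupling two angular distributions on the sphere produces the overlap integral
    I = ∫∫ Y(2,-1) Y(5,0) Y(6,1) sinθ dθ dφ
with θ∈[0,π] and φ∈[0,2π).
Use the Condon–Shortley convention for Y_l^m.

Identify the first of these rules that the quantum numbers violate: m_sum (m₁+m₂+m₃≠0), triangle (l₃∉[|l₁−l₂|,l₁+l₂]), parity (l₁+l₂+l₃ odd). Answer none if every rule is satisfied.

parity

azimuthal sum: -1 + 0 + 1 = 0  ✓
3 ≤ 6 ≤ 7 (triangle on l)  ✓
L = 2 + 5 + 6 = 13 (odd)  ✗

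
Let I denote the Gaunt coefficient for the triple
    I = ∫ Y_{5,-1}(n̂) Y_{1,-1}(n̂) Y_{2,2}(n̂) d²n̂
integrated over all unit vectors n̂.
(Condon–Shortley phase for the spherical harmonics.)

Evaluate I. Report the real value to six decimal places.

l₃=2 ∉ [4,6] — triangle fails ⇒ I = 0

0.000000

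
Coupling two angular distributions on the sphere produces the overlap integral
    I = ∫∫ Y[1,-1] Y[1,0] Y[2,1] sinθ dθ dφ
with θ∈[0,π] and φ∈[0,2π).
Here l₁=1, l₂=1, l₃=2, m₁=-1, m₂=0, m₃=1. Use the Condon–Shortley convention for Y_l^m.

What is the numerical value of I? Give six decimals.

-0.218510

Checks pass: Σm=0; 4 even; l₃=2∈[0,2].
(2·1+1)(2·1+1)(2·2+1) = 45
Δ: 0! 2! 2! / 5! → 1/30
sum: t=0:+1/1 = 1/1
3j²(1 1 2; 0 0 0) = Δ·Π!·Σ² = 2/15  (sign +1)
sum: t=0:+1/2 = 1/2
3j²(1 1 2; -1 0 1) = Δ·Π!·Σ² = 1/10  (sign -1)
combine: 4πI² = 45·2/15·1/10 = 3/5
take √, sign -1: I = -0.21850969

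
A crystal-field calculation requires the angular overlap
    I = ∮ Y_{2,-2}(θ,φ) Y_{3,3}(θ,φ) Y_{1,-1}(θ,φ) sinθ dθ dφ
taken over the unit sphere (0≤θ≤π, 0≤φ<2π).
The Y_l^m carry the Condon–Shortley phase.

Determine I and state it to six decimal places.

-0.319865

Rules hold: Σm=0, L=6 even, 1≤1≤5.
N = 5·7·3 = 105
Δ = 4!·0!·2!/7! = 1/105
Racah Σ t=2..2: t=2:+1/4 = 1/4
⇒ 3j(2 3 1; 0 0 0)² = 3/35, sgn -1
Racah Σ t=4..4: t=4:+1/48 = 1/48
⇒ 3j(2 3 1; -2 3 -1)² = 1/7, sgn +1
4πI² = N·(3j₀)²·(3jₘ)² = 9/7
I = -1·√(1.28571/4π) = -0.31986543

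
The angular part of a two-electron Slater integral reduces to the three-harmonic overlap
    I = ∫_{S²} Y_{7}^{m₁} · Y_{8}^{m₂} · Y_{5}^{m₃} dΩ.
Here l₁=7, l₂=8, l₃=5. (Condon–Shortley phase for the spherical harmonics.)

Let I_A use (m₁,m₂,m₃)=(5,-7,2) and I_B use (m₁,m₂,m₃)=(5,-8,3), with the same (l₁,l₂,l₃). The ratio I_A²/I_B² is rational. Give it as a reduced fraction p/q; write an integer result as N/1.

1/96

l's match ⇒ only the (l;m) 3-j factors differ between A and B.
A: triangle coeff Δ(7,8,5) = 1/814773960; Σ_t [0,1]: t=0:+1/1741824000 t=1:−1/1567641600 = -1/15676416000; (3j)²=11/58140 [(7 8 5; 5 -7 2)], sign=+1
B: triangle coeff Δ(7,8,5) = 1/814773960; Σ_t [0,0]: t=0:+1/10450944000 = 1/10450944000; (3j)²=88/4845 [(7 8 5; 5 -8 3)], sign=+1
I_A²/I_B² = (11/58140)/(88/4845) = 1/96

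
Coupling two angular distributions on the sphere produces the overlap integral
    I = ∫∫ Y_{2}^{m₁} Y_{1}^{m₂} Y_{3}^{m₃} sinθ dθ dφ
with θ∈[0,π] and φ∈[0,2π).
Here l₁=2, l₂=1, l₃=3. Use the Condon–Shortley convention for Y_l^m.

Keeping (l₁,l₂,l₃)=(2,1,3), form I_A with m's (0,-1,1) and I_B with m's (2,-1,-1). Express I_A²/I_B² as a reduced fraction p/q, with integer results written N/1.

Shared (l₁,l₂,l₃)=(2,1,3): N and (l;000)² cancel in I_A²/I_B².
A: Δ = 0!·4!·2!/7! = 1/105; Racah Σ t=0..0: t=0:+1/8 = 1/8; ⇒ 3j(2 1 3; 0 -1 1)² = 2/35, sgn +1
B: Δ = 0!·4!·2!/7! = 1/105; Racah Σ t=0..0: t=0:+1/48 = 1/48; ⇒ 3j(2 1 3; 2 -1 -1)² = 1/105, sgn +1
I_A²/I_B² = (2/35)/(1/105) = 6/1

6/1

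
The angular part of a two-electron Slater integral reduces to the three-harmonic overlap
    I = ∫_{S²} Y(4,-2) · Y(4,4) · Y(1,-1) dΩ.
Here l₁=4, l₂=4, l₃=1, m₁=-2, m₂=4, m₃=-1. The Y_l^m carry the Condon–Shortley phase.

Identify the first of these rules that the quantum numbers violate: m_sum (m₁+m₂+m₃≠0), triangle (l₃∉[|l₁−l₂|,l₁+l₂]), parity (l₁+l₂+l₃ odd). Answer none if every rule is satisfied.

m_sum

azimuthal sum: -2 + 4 − 1 = 1  ✗
0 ≤ 1 ≤ 8 (triangle on l)
L = 4 + 4 + 1 = 9 (odd)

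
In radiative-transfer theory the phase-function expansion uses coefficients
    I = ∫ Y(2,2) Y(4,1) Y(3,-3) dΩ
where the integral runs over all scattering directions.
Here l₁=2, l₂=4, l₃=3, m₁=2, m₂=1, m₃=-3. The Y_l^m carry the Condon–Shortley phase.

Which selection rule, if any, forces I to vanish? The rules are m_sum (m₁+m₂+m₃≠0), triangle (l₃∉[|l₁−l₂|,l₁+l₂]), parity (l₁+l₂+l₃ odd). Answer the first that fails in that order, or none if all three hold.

m₁+m₂+m₃ = 2 + 1 − 3 = 0  ✓
triangle: |2−4|=2 ≤ l₃=3 ≤ 2+4=6  ✓
parity: l₁+l₂+l₃ = 9 is odd  ✗

parity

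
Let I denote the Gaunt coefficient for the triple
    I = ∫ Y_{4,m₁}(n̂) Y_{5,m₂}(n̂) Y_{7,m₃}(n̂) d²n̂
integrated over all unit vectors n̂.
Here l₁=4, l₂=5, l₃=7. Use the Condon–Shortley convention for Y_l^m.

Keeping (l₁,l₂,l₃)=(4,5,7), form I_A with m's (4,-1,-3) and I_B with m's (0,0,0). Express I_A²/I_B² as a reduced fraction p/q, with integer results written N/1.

9/8

l's match ⇒ only the (l;m) 3-j factors differ between A and B.
A: triangle coeff Δ(4,5,7) = 1/6126120; Σ_t [0,0]: t=0:+1/829440 = 1/829440; (3j)²=35/2431 [(4 5 7; 4 -1 -3)], sign=+1
B: triangle coeff Δ(4,5,7) = 1/6126120; Σ_t [0,2]: t=0:+1/69120 t=1:−1/20736 t=2:+1/69120 = -1/51840; (3j)²=280/21879 [(4 5 7; 0 0 0)], sign=+1
I_A²/I_B² = (35/2431)/(280/21879) = 9/8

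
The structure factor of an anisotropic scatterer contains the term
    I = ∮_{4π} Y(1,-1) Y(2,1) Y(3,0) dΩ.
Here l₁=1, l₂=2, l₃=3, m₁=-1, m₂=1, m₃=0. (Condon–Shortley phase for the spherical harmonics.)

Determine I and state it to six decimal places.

0.143048

Rules hold: Σm=0, L=6 even, 1≤3≤3.
N = 3·5·7 = 105
Δ = 0!·2!·4!/7! = 1/105
Racah Σ t=0..0: t=0:+1/4 = 1/4
⇒ 3j(1 2 3; 0 0 0)² = 3/35, sgn -1
Racah Σ t=0..0: t=0:+1/12 = 1/12
⇒ 3j(1 2 3; -1 1 0)² = 1/35, sgn -1
4πI² = N·(3j₀)²·(3jₘ)² = 9/35
I = +1·√(0.257143/4π) = 0.14304817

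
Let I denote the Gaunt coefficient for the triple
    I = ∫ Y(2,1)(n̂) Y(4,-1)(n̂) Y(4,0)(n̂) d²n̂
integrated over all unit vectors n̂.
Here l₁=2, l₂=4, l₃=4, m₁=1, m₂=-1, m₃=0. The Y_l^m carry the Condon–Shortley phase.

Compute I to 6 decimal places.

m-sum 0 ✓  L=10 even ✓  2≤4≤6 ✓
Π(2lᵢ+1) = 5×9×9 = 405
triangle coeff Δ(2,4,4) = 1/13860
Σ_t [0,2]: t=0:+1/192 t=1:−1/36 t=2:+1/192 = -5/288
(3j)²=20/693 [(2 4 4; 0 0 0)], sign=-1
Σ_t [0,1]: t=0:+1/72 t=1:−1/96 = 1/288
(3j)²=1/462 [(2 4 4; 1 -1 0)], sign=+1
⇒ 4πI² = 150/5929
I = (-1)√(150/5929/(4π)) = -0.04486937

-0.044869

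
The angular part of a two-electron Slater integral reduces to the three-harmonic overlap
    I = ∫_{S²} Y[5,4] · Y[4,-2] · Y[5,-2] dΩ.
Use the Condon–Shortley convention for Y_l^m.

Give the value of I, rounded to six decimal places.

Rules hold: Σm=0, L=14 even, 1≤5≤9.
N = 11·9·11 = 1089
Δ = 4!·6!·4!/15! = 1/3153150
Racah Σ t=0..4: t=0:+1/69120 t=1:−1/1728 t=2:+1/576 t=3:−1/1728 t=4:+1/69120 = 7/11520
⇒ 3j(5 4 5; 0 0 0)² = 2/143, sgn -1
Racah Σ t=0..1: t=0:+1/11520 t=1:−1/25920 = 1/20736
⇒ 3j(5 4 5; 4 -2 -2)² = 5/429, sgn -1
4πI² = N·(3j₀)²·(3jₘ)² = 30/169
I = +1·√(0.177515/4π) = 0.11885360

0.118854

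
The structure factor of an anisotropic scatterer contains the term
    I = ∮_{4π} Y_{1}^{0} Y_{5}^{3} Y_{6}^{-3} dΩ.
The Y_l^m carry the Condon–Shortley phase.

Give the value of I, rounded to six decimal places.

-0.212310

Rules hold: Σm=0, L=12 even, 4≤6≤6.
N = 3·11·13 = 429
Δ = 0!·2!·10!/13! = 1/858
Racah Σ t=0..0: t=0:+1/14400 = 1/14400
⇒ 3j(1 5 6; 0 0 0)² = 6/143, sgn +1
Racah Σ t=0..0: t=0:+1/80640 = 1/80640
⇒ 3j(1 5 6; 0 3 -3)² = 9/286, sgn -1
4πI² = N·(3j₀)²·(3jₘ)² = 81/143
I = -1·√(0.566434/4π) = -0.21230956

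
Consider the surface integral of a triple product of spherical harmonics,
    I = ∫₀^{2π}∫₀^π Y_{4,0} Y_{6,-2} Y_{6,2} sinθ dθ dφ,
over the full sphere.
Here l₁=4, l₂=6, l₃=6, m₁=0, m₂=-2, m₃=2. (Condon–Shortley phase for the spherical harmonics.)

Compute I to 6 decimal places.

0.016594

Checks pass: Σm=0; 16 even; l₃=6∈[2,10].
(2·4+1)(2·6+1)(2·6+1) = 1521
Δ: 4! 4! 8! / 17! → 1/15315300
sum: t=0:+1/829440 t=1:−1/25920 t=2:+1/9216 t=3:−1/25920 t=4:+1/829440 = 7/207360
3j²(4 6 6; 0 0 0) = Δ·Π!·Σ² = 28/2431  (sign +1)
sum: t=0:+1/331776 t=1:−1/25920 t=2:+1/23040 t=3:−1/181440 t=4:+1/23224320 = 11/4644864
3j²(4 6 6; 0 -2 2) = Δ·Π!·Σ² = 11/55692  (sign +1)
combine: 4πI² = 1521·28/2431·11/55692 = 1/289
take √, sign +1: I = 0.01659381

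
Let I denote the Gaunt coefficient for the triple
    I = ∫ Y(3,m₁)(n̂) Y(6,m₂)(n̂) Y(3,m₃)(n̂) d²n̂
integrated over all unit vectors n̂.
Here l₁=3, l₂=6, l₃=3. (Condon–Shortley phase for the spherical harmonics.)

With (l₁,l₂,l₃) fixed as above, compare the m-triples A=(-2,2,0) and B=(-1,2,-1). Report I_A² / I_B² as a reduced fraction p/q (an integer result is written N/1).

l's match ⇒ only the (l;m) 3-j factors differ between A and B.
A: triangle coeff Δ(3,6,3) = 1/12012; Σ_t [5,5]: t=5:−1/4320 = -1/4320; (3j)²=8/429 [(3 6 3; -2 2 0)], sign=+1
B: triangle coeff Δ(3,6,3) = 1/12012; Σ_t [4,4]: t=4:+1/2304 = 1/2304; (3j)²=5/143 [(3 6 3; -1 2 -1)], sign=+1
I_A²/I_B² = (8/429)/(5/143) = 8/15

8/15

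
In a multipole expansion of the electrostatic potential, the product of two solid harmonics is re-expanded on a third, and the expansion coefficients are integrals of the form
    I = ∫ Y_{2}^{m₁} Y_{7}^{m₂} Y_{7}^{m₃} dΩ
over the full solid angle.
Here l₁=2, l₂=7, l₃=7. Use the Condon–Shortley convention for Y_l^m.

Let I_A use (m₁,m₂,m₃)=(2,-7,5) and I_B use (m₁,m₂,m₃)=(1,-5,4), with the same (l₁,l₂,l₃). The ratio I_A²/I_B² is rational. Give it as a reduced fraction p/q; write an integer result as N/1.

l's match ⇒ only the (l;m) 3-j factors differ between A and B.
A: triangle coeff Δ(2,7,7) = 1/185640; Σ_t [0,0]: t=0:+1/1916006400 = 1/1916006400; (3j)²=1/340 [(2 7 7; 2 -7 5)], sign=+1
B: triangle coeff Δ(2,7,7) = 1/185640; Σ_t [0,1]: t=0:+1/14515200 t=1:−1/79833600 = 1/17740800; (3j)²=729/30940 [(2 7 7; 1 -5 4)], sign=-1
I_A²/I_B² = (1/340)/(729/30940) = 91/729

91/729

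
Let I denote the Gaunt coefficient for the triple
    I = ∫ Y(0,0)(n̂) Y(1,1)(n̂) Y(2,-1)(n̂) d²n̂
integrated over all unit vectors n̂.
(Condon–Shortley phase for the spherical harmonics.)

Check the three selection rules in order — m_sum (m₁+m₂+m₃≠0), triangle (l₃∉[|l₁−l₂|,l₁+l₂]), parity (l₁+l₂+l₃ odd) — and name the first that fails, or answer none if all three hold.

azimuthal sum: 0 + 1 − 1 = 0  ✓
1 ≤ 2 ≤ 1 (triangle on l)  ✗
L = 0 + 1 + 2 = 3 (odd)

triangle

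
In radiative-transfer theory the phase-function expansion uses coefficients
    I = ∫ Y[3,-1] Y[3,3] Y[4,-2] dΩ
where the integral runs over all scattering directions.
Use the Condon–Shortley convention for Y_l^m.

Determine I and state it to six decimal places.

Rules hold: Σm=0, L=10 even, 0≤4≤6.
N = 7·7·9 = 441
Δ = 2!·4!·4!/11! = 1/34650
Racah Σ t=0..2: t=0:+1/72 t=1:−1/16 t=2:+1/72 = -5/144
⇒ 3j(3 3 4; 0 0 0)² = 2/77, sgn -1
Racah Σ t=2..2: t=2:+1/192 = 1/192
⇒ 3j(3 3 4; -1 3 -2)² = 3/77, sgn +1
4πI² = N·(3j₀)²·(3jₘ)² = 54/121
I = -1·√(0.446281/4π) = -0.18845135

-0.188451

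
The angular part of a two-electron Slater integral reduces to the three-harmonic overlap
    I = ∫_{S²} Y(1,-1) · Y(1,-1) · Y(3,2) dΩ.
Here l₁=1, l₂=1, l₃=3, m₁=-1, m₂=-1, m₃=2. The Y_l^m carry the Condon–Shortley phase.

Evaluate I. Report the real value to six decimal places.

triangle: need 0≤l₃≤2, have 3; I=0

0.000000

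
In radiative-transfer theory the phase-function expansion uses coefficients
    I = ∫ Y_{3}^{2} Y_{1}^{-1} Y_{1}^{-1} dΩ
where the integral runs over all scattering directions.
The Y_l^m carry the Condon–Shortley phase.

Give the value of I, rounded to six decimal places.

0.000000

|3−1|≤1≤3+1 violated ⇒ I = 0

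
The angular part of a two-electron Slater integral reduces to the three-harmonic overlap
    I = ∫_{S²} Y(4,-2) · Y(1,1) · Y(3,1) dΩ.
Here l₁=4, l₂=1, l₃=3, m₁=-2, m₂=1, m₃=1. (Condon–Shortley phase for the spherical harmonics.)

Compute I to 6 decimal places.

0.238414

Checks pass: Σm=0; 8 even; l₃=3∈[3,5].
(2·4+1)(2·1+1)(2·3+1) = 189
Δ: 2! 6! 0! / 9! → 1/252
sum: t=1:−1/36 = -1/36
3j²(4 1 3; 0 0 0) = Δ·Π!·Σ² = 4/63  (sign +1)
sum: t=2:+1/96 = 1/96
3j²(4 1 3; -2 1 1) = Δ·Π!·Σ² = 5/84  (sign +1)
combine: 4πI² = 189·4/63·5/84 = 5/7
take √, sign +1: I = 0.23841361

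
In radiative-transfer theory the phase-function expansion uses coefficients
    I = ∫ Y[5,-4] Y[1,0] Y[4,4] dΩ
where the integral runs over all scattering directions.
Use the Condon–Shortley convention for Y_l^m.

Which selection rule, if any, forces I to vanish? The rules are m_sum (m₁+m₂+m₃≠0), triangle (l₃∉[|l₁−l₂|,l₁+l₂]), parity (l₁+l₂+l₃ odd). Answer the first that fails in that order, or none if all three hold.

azimuthal sum: -4 + 0 + 4 = 0  ✓
4 ≤ 4 ≤ 6 (triangle on l)  ✓
L = 5 + 1 + 4 = 10 (even)  ✓

none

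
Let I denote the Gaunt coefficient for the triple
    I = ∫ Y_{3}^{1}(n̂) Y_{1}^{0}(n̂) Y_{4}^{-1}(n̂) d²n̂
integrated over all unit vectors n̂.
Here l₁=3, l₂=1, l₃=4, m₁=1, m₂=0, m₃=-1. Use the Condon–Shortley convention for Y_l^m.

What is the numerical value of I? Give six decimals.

-0.238414

Checks pass: Σm=0; 8 even; l₃=4∈[2,4].
(2·3+1)(2·1+1)(2·4+1) = 189
Δ: 0! 6! 2! / 9! → 1/252
sum: t=0:+1/36 = 1/36
3j²(3 1 4; 0 0 0) = Δ·Π!·Σ² = 4/63  (sign +1)
sum: t=0:+1/48 = 1/48
3j²(3 1 4; 1 0 -1) = Δ·Π!·Σ² = 5/84  (sign -1)
combine: 4πI² = 189·4/63·5/84 = 5/7
take √, sign -1: I = -0.23841361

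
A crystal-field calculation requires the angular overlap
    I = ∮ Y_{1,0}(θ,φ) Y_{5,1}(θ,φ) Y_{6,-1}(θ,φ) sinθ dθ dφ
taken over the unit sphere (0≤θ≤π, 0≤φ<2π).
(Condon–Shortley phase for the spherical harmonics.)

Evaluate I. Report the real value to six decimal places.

-0.241725

Rules hold: Σm=0, L=12 even, 4≤6≤6.
N = 3·11·13 = 429
Δ = 0!·2!·10!/13! = 1/858
Racah Σ t=0..0: t=0:+1/14400 = 1/14400
⇒ 3j(1 5 6; 0 0 0)² = 6/143, sgn +1
Racah Σ t=0..0: t=0:+1/17280 = 1/17280
⇒ 3j(1 5 6; 0 1 -1)² = 35/858, sgn -1
4πI² = N·(3j₀)²·(3jₘ)² = 105/143
I = -1·√(0.734266/4π) = -0.24172507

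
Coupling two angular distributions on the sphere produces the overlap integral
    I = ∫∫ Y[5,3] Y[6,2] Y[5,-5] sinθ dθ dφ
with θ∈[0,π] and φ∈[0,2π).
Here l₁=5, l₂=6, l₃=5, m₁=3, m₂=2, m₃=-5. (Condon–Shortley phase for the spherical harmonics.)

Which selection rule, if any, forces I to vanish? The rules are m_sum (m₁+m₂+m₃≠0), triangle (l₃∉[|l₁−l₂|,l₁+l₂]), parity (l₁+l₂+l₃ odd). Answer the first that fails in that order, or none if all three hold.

none

m₁+m₂+m₃ = 3 + 2 − 5 = 0  ✓
triangle: |5−6|=1 ≤ l₃=5 ≤ 5+6=11  ✓
parity: l₁+l₂+l₃ = 16 is even  ✓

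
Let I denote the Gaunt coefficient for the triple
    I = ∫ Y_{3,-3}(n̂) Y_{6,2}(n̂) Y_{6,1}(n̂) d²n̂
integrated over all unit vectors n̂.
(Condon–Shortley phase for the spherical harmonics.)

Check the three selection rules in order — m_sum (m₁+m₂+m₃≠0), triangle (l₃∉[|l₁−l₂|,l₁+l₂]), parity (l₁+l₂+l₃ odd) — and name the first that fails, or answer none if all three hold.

m₁+m₂+m₃ = -3 + 2 + 1 = 0  ✓
triangle: |3−6|=3 ≤ l₃=6 ≤ 3+6=9  ✓
parity: l₁+l₂+l₃ = 15 is odd  ✗

parity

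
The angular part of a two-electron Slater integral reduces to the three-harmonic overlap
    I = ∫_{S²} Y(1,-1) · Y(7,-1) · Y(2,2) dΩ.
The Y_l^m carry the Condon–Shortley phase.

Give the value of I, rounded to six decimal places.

l₃=2 ∉ [6,8] — triangle fails ⇒ I = 0

0.000000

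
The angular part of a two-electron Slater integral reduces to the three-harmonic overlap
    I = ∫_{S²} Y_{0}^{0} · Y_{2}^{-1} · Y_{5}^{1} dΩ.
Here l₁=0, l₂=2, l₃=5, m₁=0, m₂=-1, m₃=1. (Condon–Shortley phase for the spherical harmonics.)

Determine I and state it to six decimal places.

0.000000

triangle: need 2≤l₃≤2, have 5; I=0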